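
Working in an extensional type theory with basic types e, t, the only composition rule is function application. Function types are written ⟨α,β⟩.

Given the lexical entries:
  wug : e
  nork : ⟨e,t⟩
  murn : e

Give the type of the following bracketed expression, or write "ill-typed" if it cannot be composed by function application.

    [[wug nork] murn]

At [wug nork], nork : ⟨e,t⟩ takes wug : e, giving t.
At [[wug nork] murn]: neither t nor e can take the other as argument; the node is ill-typed.

ill-typed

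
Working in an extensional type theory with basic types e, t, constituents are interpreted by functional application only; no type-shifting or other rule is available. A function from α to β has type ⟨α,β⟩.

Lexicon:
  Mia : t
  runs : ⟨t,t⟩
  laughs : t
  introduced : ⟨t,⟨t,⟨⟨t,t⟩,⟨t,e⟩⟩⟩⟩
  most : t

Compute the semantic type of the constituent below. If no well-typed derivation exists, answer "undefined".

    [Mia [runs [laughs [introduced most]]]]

[introduced most]: functor introduced : ⟨t,⟨t,⟨⟨t,t⟩,⟨t,e⟩⟩⟩⟩, argument most : t; result ⟨t,⟨⟨t,t⟩,⟨t,e⟩⟩⟩.
[laughs [introduced most]]: functor [introduced most] : ⟨t,⟨⟨t,t⟩,⟨t,e⟩⟩⟩, argument laughs : t; result ⟨⟨t,t⟩,⟨t,e⟩⟩.
[runs [laughs [introduced most]]]: functor [laughs [introduced most]] : ⟨⟨t,t⟩,⟨t,e⟩⟩, argument runs : ⟨t,t⟩; result ⟨t,e⟩.
[Mia [runs [laughs [introduced most]]]]: functor [runs [laughs [introduced most]]] : ⟨t,e⟩, argument Mia : t; result e.

e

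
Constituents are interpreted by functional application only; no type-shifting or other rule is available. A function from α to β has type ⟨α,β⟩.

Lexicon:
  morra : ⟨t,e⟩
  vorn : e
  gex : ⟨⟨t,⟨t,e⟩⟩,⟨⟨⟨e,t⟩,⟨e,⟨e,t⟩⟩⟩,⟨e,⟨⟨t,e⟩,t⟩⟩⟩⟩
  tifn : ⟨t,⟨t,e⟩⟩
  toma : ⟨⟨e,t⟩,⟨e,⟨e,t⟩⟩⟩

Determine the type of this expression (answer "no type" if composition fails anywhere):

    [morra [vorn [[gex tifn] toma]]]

[gex tifn]: gex is ⟨⟨t,⟨t,e⟩⟩,⟨⟨⟨e,t⟩,⟨e,⟨e,t⟩⟩⟩,⟨e,⟨⟨t,e⟩,t⟩⟩⟩⟩, tifn is ⟨t,⟨t,e⟩⟩; result ⟨⟨⟨e,t⟩,⟨e,⟨e,t⟩⟩⟩,⟨e,⟨⟨t,e⟩,t⟩⟩⟩.
[[gex tifn] toma]: [gex tifn] is ⟨⟨⟨e,t⟩,⟨e,⟨e,t⟩⟩⟩,⟨e,⟨⟨t,e⟩,t⟩⟩⟩, toma is ⟨⟨e,t⟩,⟨e,⟨e,t⟩⟩⟩; result ⟨e,⟨⟨t,e⟩,t⟩⟩.
[vorn [[gex tifn] toma]]: [[gex tifn] toma] is ⟨e,⟨⟨t,e⟩,t⟩⟩, vorn is e; result ⟨⟨t,e⟩,t⟩.
[morra [vorn [[gex tifn] toma]]]: [vorn [[gex tifn] toma]] is ⟨⟨t,e⟩,t⟩, morra is ⟨t,e⟩; result t.

t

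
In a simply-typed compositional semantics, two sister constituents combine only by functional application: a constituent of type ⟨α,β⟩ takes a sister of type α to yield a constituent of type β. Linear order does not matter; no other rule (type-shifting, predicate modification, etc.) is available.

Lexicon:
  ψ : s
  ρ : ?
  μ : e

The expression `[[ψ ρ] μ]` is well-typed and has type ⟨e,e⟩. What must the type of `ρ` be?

[[ψ ρ] μ] is required to be ⟨e,e⟩. μ : e cannot yield ⟨e,e⟩ as functor, so [ψ ρ] : ⟨e,⟨e,e⟩⟩.
[ψ ρ] is required to be ⟨e,⟨e,e⟩⟩. ψ : s cannot yield ⟨e,⟨e,e⟩⟩ as functor, so ρ : ⟨s,⟨e,⟨e,e⟩⟩⟩.

⟨s,⟨e,⟨e,e⟩⟩⟩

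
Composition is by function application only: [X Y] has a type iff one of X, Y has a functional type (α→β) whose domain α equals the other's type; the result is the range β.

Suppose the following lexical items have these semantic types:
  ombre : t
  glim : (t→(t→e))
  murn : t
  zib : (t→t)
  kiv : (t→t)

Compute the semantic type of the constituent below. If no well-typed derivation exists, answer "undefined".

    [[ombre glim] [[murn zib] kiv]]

[ombre glim]: functor glim : (t→(t→e)), argument ombre : t; result (t→e).
[murn zib]: functor zib : (t→t), argument murn : t; result t.
[[murn zib] kiv]: functor kiv : (t→t), argument [murn zib] : t; result t.
[[ombre glim] [[murn zib] kiv]]: functor [ombre glim] : (t→e), argument [[murn zib] kiv] : t; result e.

e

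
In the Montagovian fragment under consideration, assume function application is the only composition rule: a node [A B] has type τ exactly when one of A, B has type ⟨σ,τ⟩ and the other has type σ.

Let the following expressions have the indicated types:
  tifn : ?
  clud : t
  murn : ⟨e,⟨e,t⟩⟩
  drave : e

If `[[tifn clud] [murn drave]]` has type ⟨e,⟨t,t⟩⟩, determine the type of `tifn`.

For [[tifn clud] [murn drave]] to have type ⟨e,⟨t,t⟩⟩ with [murn drave] of type ⟨e,t⟩, [tifn clud] must be the function: [tifn clud] : ⟨⟨e,t⟩,⟨e,⟨t,t⟩⟩⟩.
For [tifn clud] to have type ⟨⟨e,t⟩,⟨e,⟨t,t⟩⟩⟩ with clud of type t, tifn must be the function: tifn : ⟨t,⟨⟨e,t⟩,⟨e,⟨t,t⟩⟩⟩⟩.

⟨t,⟨⟨e,t⟩,⟨e,⟨t,t⟩⟩⟩⟩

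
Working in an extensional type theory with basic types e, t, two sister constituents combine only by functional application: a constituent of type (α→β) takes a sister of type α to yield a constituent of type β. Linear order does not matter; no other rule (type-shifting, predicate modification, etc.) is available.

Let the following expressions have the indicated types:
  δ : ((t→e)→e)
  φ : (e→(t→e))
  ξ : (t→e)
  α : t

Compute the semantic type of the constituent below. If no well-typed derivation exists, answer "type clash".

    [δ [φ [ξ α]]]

[ξ α]: (t→e) applied to t yields e.
[φ [ξ α]]: (e→(t→e)) applied to e yields (t→e).
[δ [φ [ξ α]]]: ((t→e)→e) applied to (t→e) yields e.

e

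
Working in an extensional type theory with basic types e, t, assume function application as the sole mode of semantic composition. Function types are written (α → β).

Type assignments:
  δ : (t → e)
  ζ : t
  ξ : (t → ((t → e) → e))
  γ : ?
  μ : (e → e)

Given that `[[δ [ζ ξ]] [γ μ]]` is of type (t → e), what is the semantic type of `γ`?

((e → e) → (e → (t → e)))

[[δ [ζ ξ]] [γ μ]] is required to be (t → e). [δ [ζ ξ]] : e cannot yield (t → e) as functor, so [γ μ] : (e → (t → e)).
[γ μ] is required to be (e → (t → e)). μ : (e → e) cannot yield (e → (t → e)) as functor, so γ : ((e → e) → (e → (t → e))).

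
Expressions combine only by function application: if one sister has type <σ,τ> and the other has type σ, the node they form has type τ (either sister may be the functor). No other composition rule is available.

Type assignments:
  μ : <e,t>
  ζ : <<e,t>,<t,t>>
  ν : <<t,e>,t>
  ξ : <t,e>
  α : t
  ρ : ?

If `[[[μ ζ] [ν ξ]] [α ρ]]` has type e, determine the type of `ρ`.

<t,<t,e>>

[[[μ ζ] [ν ξ]] [α ρ]] must have type e. The sister [[μ ζ] [ν ξ]] has type t; that is not a function onto e, so [α ρ] must be the functor, of type <t,e>.
[α ρ] must have type <t,e>. The sister α has type t; that is not a function onto <t,e>, so ρ must be the functor, of type <t,<t,e>>.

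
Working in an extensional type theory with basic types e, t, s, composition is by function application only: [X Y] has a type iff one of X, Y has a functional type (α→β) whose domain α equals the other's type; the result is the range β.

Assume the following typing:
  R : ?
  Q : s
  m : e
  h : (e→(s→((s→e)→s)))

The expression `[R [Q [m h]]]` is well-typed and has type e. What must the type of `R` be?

At [R [Q [m h]]] (required: e): [Q [m h]] is ((s→e)→s), which is not a function with range e; hence R is the functor — type (((s→e)→s)→e).

(((s→e)→s)→e)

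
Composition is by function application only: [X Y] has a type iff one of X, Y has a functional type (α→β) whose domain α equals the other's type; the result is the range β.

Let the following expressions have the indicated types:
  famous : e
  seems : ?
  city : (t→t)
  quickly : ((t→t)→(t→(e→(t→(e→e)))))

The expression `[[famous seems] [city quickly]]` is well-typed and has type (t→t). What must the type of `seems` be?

At [[famous seems] [city quickly]] (required: (t→t)): [city quickly] is (t→(e→(t→(e→e)))), which is not a function with range (t→t); hence [famous seems] is the functor — type ((t→(e→(t→(e→e))))→(t→t)).
At [famous seems] (required: ((t→(e→(t→(e→e))))→(t→t))): famous is e, which is not a function with range ((t→(e→(t→(e→e))))→(t→t)); hence seems is the functor — type (e→((t→(e→(t→(e→e))))→(t→t))).

(e→((t→(e→(t→(e→e))))→(t→t)))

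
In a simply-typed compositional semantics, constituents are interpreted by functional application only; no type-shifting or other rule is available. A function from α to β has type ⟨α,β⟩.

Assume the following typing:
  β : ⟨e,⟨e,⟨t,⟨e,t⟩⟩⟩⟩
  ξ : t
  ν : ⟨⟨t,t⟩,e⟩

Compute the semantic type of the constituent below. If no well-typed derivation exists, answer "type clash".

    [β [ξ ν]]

type clash

[ξ ν]: t and ⟨⟨t,t⟩,e⟩ cannot combine by function application — type clash.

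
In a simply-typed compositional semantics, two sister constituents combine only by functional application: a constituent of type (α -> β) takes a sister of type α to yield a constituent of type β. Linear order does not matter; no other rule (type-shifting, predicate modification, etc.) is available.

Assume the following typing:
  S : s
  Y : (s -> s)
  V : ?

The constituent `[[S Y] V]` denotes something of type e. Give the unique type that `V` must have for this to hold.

For [[S Y] V] to have type e with [S Y] of type s, V must be the function: V : (s -> e).

(s -> e)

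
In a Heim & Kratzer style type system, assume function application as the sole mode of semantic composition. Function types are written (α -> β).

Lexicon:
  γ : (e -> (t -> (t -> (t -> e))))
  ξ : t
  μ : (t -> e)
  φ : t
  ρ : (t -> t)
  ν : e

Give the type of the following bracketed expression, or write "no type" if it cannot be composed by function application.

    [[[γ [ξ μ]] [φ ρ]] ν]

no type

[ξ μ]: functor μ : (t -> e), argument ξ : t; result e.
[γ [ξ μ]]: functor γ : (e -> (t -> (t -> (t -> e)))), argument [ξ μ] : e; result (t -> (t -> (t -> e))).
[φ ρ]: functor ρ : (t -> t), argument φ : t; result t.
[[γ [ξ μ]] [φ ρ]]: functor [γ [ξ μ]] : (t -> (t -> (t -> e))), argument [φ ρ] : t; result (t -> (t -> e)).
At [[[γ [ξ μ]] [φ ρ]] ν]: neither (t -> (t -> e)) nor e can take the other as argument; the node is ill-typed.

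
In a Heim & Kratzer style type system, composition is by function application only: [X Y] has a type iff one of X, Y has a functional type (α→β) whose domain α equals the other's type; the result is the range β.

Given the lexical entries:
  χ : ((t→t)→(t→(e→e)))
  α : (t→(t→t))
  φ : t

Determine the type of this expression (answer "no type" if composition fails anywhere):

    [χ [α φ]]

[α φ] — α of type (t→(t→t)) combines with φ of type t: type (t→t).
[χ [α φ]] — χ of type ((t→t)→(t→(e→e))) combines with [α φ] of type (t→t): type (t→(e→e)).

(t→(e→e))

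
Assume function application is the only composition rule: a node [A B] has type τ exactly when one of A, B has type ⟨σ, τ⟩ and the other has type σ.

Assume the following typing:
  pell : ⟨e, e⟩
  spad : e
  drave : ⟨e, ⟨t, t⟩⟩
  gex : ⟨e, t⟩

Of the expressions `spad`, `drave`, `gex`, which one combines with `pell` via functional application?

spad — combines: pell : ⟨e, e⟩ takes spad : e as argument, giving e.
drave : ⟨e, ⟨t, t⟩⟩ — pell needs e; drave needs e; neither fits.
gex : ⟨e, t⟩ — pell needs e; gex needs e; neither fits.

spad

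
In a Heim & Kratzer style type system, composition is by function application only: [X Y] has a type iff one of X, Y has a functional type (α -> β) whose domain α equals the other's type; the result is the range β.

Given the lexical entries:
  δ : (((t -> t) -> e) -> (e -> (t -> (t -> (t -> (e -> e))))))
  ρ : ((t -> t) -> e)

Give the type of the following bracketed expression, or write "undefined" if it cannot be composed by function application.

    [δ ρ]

(e -> (t -> (t -> (t -> (e -> e)))))

[δ ρ]: δ is (((t -> t) -> e) -> (e -> (t -> (t -> (t -> (e -> e)))))), ρ is ((t -> t) -> e); result (e -> (t -> (t -> (t -> (e -> e))))).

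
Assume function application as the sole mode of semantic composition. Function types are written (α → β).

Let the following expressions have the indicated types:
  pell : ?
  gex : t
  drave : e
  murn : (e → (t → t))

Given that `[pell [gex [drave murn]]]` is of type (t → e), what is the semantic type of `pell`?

(t → (t → e))

[pell [gex [drave murn]]] must have type (t → e). The sister [gex [drave murn]] has type t; that is not a function onto (t → e), so pell must be the functor, of type (t → (t → e)).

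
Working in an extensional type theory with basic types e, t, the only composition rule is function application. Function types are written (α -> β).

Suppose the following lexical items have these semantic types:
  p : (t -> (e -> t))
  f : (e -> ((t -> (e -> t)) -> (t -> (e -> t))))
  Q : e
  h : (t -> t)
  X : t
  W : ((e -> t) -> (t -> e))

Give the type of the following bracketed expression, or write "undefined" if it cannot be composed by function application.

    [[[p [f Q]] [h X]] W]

(t -> e)

[f Q]: f is (e -> ((t -> (e -> t)) -> (t -> (e -> t)))), Q is e; result ((t -> (e -> t)) -> (t -> (e -> t))).
[p [f Q]]: [f Q] is ((t -> (e -> t)) -> (t -> (e -> t))), p is (t -> (e -> t)); result (t -> (e -> t)).
[h X]: h is (t -> t), X is t; result t.
[[p [f Q]] [h X]]: [p [f Q]] is (t -> (e -> t)), [h X] is t; result (e -> t).
[[[p [f Q]] [h X]] W]: W is ((e -> t) -> (t -> e)), [[p [f Q]] [h X]] is (e -> t); result (t -> e).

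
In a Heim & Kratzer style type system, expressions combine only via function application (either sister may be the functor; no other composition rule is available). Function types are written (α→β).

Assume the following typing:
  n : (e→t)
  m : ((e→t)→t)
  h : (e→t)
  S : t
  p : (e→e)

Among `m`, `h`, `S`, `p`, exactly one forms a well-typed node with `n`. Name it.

m — combines: m : ((e→t)→t) takes n : (e→t) as argument, giving t.
h : (e→t) — no; n wants e, and h wants e.
S : t — no; n wants e, and S wants nothing (atomic).
p : (e→e) — no; n wants e, and p wants e.

m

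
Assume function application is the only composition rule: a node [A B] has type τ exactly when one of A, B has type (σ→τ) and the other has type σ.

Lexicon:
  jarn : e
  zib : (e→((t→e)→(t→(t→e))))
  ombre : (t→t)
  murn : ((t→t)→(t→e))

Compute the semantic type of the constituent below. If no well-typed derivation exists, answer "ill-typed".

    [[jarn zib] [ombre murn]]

[jarn zib] — zib of type (e→((t→e)→(t→(t→e)))) combines with jarn of type e: type ((t→e)→(t→(t→e))).
[ombre murn] — murn of type ((t→t)→(t→e)) combines with ombre of type (t→t): type (t→e).
[[jarn zib] [ombre murn]] — [jarn zib] of type ((t→e)→(t→(t→e))) combines with [ombre murn] of type (t→e): type (t→(t→e)).

(t→(t→e))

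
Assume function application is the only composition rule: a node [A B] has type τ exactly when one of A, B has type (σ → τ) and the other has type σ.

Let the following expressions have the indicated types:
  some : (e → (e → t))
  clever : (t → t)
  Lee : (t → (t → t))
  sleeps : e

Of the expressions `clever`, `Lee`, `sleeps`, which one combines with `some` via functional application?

sleeps

clever : (t → t) — does not combine with some.
Lee : (t → (t → t)) — does not combine with some.
sleeps — combines: some : (e → (e → t)) takes sleeps : e as argument, giving (e → t).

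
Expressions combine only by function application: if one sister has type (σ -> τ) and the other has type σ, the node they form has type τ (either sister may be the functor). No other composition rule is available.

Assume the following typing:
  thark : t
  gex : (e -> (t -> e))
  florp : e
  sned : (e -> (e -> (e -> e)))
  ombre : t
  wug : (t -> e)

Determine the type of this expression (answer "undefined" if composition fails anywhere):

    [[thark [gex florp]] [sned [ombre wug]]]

[gex florp]: functor gex : (e -> (t -> e)), argument florp : e; result (t -> e).
[thark [gex florp]]: functor [gex florp] : (t -> e), argument thark : t; result e.
[ombre wug]: functor wug : (t -> e), argument ombre : t; result e.
[sned [ombre wug]]: functor sned : (e -> (e -> (e -> e))), argument [ombre wug] : e; result (e -> (e -> e)).
[[thark [gex florp]] [sned [ombre wug]]]: functor [sned [ombre wug]] : (e -> (e -> e)), argument [thark [gex florp]] : e; result (e -> e).

(e -> e)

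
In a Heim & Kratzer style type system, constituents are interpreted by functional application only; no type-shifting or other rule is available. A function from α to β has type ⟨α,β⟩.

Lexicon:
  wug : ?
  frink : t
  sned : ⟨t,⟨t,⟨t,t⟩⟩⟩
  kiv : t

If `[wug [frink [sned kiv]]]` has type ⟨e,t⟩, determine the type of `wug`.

[wug [frink [sned kiv]]] is required to be ⟨e,t⟩. [frink [sned kiv]] : ⟨t,t⟩ cannot yield ⟨e,t⟩ as functor, so wug : ⟨⟨t,t⟩,⟨e,t⟩⟩.

⟨⟨t,t⟩,⟨e,t⟩⟩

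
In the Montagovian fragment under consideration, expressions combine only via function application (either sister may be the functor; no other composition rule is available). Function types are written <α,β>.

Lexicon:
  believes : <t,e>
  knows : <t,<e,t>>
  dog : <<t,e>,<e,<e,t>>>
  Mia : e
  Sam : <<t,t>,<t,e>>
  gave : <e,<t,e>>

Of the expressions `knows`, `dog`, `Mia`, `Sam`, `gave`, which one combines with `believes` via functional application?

dog

knows : <t,<e,t>> — believes needs t; knows needs t; neither fits.
dog — combines: dog : <<t,e>,<e,<e,t>>> takes believes : <t,e> as argument, giving <e,<e,t>>.
Mia : e — believes needs t; Mia needs nothing (atomic); neither fits.
Sam : <<t,t>,<t,e>> — believes needs t; Sam needs <t,t>; neither fits.
gave : <e,<t,e>> — believes needs t; gave needs e; neither fits.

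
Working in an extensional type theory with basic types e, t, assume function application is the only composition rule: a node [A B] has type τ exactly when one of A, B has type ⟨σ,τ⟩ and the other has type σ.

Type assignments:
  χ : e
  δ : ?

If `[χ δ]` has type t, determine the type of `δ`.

At [χ δ] (required: t): χ is e, which is not a function with range t; hence δ is the functor — type ⟨e,t⟩.

⟨e,t⟩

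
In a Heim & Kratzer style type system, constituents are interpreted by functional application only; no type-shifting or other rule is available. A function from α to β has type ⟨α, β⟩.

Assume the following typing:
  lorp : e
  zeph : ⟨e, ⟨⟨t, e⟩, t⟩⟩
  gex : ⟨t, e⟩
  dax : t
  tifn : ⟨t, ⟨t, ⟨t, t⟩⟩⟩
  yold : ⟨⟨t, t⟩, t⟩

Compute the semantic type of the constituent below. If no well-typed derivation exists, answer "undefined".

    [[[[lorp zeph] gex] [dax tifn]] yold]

t

[lorp zeph]: functor zeph : ⟨e, ⟨⟨t, e⟩, t⟩⟩, argument lorp : e; result ⟨⟨t, e⟩, t⟩.
[[lorp zeph] gex]: functor [lorp zeph] : ⟨⟨t, e⟩, t⟩, argument gex : ⟨t, e⟩; result t.
[dax tifn]: functor tifn : ⟨t, ⟨t, ⟨t, t⟩⟩⟩, argument dax : t; result ⟨t, ⟨t, t⟩⟩.
[[[lorp zeph] gex] [dax tifn]]: functor [dax tifn] : ⟨t, ⟨t, t⟩⟩, argument [[lorp zeph] gex] : t; result ⟨t, t⟩.
[[[[lorp zeph] gex] [dax tifn]] yold]: functor yold : ⟨⟨t, t⟩, t⟩, argument [[[lorp zeph] gex] [dax tifn]] : ⟨t, t⟩; result t.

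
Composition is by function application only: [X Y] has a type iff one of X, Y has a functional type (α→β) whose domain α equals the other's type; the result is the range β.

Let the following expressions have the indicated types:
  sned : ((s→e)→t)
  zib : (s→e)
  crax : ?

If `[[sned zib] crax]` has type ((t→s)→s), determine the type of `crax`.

At [[sned zib] crax] (required: ((t→s)→s)): [sned zib] is t, which is not a function with range ((t→s)→s); hence crax is the functor — type (t→((t→s)→s)).

(t→((t→s)→s))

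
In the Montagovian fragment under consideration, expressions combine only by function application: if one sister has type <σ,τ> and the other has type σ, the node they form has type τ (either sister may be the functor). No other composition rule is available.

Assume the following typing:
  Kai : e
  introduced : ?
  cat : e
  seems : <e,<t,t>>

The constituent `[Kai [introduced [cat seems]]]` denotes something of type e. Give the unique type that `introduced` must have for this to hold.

[Kai [introduced [cat seems]]] is required to be e. Kai : e cannot yield e as functor, so [introduced [cat seems]] : <e,e>.
[introduced [cat seems]] is required to be <e,e>. [cat seems] : <t,t> cannot yield <e,e> as functor, so introduced : <<t,t>,<e,e>>.

<<t,t>,<e,e>>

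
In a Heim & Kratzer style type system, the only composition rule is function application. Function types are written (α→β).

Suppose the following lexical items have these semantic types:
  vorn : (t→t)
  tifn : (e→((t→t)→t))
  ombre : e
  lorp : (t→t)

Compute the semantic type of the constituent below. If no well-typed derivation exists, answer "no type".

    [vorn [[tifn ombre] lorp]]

[tifn ombre]: functor tifn : (e→((t→t)→t)), argument ombre : e; result ((t→t)→t).
[[tifn ombre] lorp]: functor [tifn ombre] : ((t→t)→t), argument lorp : (t→t); result t.
[vorn [[tifn ombre] lorp]]: functor vorn : (t→t), argument [[tifn ombre] lorp] : t; result t.

t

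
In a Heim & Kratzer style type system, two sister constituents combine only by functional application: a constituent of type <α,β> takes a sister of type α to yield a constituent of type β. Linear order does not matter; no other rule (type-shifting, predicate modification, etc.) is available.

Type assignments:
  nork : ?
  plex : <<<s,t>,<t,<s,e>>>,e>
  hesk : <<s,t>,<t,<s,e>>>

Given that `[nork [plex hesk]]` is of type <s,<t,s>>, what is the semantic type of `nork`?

<e,<s,<t,s>>>

[nork [plex hesk]] is required to be <s,<t,s>>. [plex hesk] : e cannot yield <s,<t,s>> as functor, so nork : <e,<s,<t,s>>>.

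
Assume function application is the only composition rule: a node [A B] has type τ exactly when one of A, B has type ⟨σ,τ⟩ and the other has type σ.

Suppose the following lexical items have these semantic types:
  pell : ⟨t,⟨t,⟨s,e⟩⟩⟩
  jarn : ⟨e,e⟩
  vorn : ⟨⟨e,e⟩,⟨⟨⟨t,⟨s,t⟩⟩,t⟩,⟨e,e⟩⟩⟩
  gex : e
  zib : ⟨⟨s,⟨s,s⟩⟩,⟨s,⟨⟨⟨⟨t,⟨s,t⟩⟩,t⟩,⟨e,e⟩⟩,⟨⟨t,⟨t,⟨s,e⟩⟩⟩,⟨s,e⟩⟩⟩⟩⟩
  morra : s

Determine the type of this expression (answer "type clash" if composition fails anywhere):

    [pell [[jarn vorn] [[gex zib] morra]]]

[jarn vorn]: functor vorn : ⟨⟨e,e⟩,⟨⟨⟨t,⟨s,t⟩⟩,t⟩,⟨e,e⟩⟩⟩, argument jarn : ⟨e,e⟩; result ⟨⟨⟨t,⟨s,t⟩⟩,t⟩,⟨e,e⟩⟩.
At [gex zib]: neither e nor ⟨⟨s,⟨s,s⟩⟩,⟨s,⟨⟨⟨⟨t,⟨s,t⟩⟩,t⟩,⟨e,e⟩⟩,⟨⟨t,⟨t,⟨s,e⟩⟩⟩,⟨s,e⟩⟩⟩⟩⟩ can take the other as argument; the node is ill-typed.

type clash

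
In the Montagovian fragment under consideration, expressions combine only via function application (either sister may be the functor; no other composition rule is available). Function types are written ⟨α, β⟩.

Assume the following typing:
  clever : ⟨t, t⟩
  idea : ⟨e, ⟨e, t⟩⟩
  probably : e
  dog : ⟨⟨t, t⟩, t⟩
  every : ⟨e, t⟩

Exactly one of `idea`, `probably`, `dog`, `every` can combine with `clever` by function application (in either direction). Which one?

idea : ⟨e, ⟨e, t⟩⟩ — neither side's domain matches the other.
probably : e — neither side's domain matches the other.
dog — combines: dog : ⟨⟨t, t⟩, t⟩ takes clever : ⟨t, t⟩ as argument, giving t.
every : ⟨e, t⟩ — neither side's domain matches the other.

dog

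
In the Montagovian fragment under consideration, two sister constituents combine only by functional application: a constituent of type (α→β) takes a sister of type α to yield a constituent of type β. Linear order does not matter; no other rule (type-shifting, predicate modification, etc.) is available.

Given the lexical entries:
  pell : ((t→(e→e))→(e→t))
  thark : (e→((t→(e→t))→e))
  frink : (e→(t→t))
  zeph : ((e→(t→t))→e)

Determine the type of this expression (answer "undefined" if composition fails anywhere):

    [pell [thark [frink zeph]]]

undefined

[frink zeph]: functor zeph : ((e→(t→t))→e), argument frink : (e→(t→t)); result e.
[thark [frink zeph]]: functor thark : (e→((t→(e→t))→e)), argument [frink zeph] : e; result ((t→(e→t))→e).
[pell [thark [frink zeph]]]: ((t→(e→e))→(e→t)) with ((t→(e→t))→e) — neither is a function whose domain matches the other; composition fails here.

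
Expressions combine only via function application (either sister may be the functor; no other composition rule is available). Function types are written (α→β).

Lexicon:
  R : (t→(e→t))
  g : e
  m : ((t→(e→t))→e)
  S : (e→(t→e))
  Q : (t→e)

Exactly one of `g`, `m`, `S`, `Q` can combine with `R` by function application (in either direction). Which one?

m

g : e — no; R wants t, and g wants nothing (atomic).
m — combines: m : ((t→(e→t))→e) takes R : (t→(e→t)) as argument, giving e.
S : (e→(t→e)) — no; R wants t, and S wants e.
Q : (t→e) — no; R wants t, and Q wants t.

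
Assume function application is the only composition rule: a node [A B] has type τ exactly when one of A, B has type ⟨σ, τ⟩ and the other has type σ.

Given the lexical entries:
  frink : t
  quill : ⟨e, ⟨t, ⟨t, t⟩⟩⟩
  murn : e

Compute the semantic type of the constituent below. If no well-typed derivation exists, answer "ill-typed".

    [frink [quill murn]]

[quill murn]: ⟨e, ⟨t, ⟨t, t⟩⟩⟩ applied to e yields ⟨t, ⟨t, t⟩⟩.
[frink [quill murn]]: ⟨t, ⟨t, t⟩⟩ applied to t yields ⟨t, t⟩.

⟨t, t⟩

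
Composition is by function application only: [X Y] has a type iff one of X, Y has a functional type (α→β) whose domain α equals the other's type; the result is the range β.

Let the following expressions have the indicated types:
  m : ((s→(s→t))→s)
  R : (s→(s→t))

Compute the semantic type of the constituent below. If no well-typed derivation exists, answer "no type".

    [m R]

s

[m R] — m of type ((s→(s→t))→s) combines with R of type (s→(s→t)): type s.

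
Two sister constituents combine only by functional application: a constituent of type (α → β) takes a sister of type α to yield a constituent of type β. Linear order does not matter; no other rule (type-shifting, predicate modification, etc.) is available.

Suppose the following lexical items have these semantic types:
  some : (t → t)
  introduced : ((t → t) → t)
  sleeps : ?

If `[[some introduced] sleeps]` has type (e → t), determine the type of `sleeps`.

(t → (e → t))

For [[some introduced] sleeps] to have type (e → t) with [some introduced] of type t, sleeps must be the function: sleeps : (t → (e → t)).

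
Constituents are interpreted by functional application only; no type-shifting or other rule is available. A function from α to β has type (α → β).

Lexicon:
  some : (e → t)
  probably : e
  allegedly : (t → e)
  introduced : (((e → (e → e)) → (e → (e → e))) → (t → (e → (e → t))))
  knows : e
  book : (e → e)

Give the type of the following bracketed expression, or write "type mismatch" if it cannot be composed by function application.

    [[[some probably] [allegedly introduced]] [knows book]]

[some probably] — some of type (e → t) combines with probably of type e: type t.
At [allegedly introduced]: neither (t → e) nor (((e → (e → e)) → (e → (e → e))) → (t → (e → (e → t)))) can take the other as argument; the node is ill-typed.

type mismatch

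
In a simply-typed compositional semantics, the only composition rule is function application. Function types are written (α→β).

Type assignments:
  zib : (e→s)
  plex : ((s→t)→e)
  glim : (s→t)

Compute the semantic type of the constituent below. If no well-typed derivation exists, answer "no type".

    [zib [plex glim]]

At [plex glim], plex : ((s→t)→e) takes glim : (s→t), giving e.
At [zib [plex glim]], zib : (e→s) takes [plex glim] : e, giving s.

s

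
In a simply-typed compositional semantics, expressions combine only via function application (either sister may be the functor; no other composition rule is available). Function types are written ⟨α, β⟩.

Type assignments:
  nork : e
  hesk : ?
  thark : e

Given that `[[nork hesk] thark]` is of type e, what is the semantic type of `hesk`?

For [[nork hesk] thark] to have type e with thark of type e, [nork hesk] must be the function: [nork hesk] : ⟨e, e⟩.
For [nork hesk] to have type ⟨e, e⟩ with nork of type e, hesk must be the function: hesk : ⟨e, ⟨e, e⟩⟩.

⟨e, ⟨e, e⟩⟩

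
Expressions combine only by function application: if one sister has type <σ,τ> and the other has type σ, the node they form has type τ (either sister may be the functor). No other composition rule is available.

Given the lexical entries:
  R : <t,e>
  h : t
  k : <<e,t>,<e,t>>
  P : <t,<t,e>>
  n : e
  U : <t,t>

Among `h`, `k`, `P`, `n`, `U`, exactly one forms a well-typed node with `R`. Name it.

h — combines: R : <t,e> takes h : t as argument, giving e.
k : <<e,t>,<e,t>> — neither side's domain matches the other.
P : <t,<t,e>> — neither side's domain matches the other.
n : e — neither side's domain matches the other.
U : <t,t> — neither side's domain matches the other.

h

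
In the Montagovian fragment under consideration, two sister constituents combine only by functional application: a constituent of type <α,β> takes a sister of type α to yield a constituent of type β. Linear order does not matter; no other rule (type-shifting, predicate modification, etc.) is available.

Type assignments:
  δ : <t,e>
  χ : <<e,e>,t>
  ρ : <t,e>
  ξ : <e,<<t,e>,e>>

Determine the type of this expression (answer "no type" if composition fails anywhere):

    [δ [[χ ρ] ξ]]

no type

[χ ρ]: <<e,e>,t> and <t,e> cannot combine by function application — type clash.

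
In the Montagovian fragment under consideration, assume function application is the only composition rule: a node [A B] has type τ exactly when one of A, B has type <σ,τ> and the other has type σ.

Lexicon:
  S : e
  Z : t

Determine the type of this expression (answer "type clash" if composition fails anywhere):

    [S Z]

type clash

At [S Z]: neither e nor t can take the other as argument; the node is ill-typed.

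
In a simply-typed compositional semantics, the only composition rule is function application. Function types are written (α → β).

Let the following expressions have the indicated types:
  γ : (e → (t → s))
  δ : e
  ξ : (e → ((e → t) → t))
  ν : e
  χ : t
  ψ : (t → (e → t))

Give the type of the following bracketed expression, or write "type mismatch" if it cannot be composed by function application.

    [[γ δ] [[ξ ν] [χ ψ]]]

s

[γ δ]: γ is (e → (t → s)), δ is e; result (t → s).
[ξ ν]: ξ is (e → ((e → t) → t)), ν is e; result ((e → t) → t).
[χ ψ]: ψ is (t → (e → t)), χ is t; result (e → t).
[[ξ ν] [χ ψ]]: [ξ ν] is ((e → t) → t), [χ ψ] is (e → t); result t.
[[γ δ] [[ξ ν] [χ ψ]]]: [γ δ] is (t → s), [[ξ ν] [χ ψ]] is t; result s.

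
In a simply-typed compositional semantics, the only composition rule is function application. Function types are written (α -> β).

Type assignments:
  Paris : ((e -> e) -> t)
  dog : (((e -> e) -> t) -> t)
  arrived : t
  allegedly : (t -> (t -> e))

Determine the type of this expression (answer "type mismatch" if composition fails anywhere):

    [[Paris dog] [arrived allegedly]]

[Paris dog]: functor dog : (((e -> e) -> t) -> t), argument Paris : ((e -> e) -> t); result t.
[arrived allegedly]: functor allegedly : (t -> (t -> e)), argument arrived : t; result (t -> e).
[[Paris dog] [arrived allegedly]]: functor [arrived allegedly] : (t -> e), argument [Paris dog] : t; result e.

e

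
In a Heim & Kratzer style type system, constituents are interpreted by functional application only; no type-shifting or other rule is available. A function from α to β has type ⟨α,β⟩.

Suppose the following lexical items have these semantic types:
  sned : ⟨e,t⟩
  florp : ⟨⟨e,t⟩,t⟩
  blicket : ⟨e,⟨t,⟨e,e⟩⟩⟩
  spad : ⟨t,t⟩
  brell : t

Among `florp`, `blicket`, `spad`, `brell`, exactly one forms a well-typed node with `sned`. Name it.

florp — combines: florp : ⟨⟨e,t⟩,t⟩ takes sned : ⟨e,t⟩ as argument, giving t.
blicket : ⟨e,⟨t,⟨e,e⟩⟩⟩ — neither side's domain matches the other.
spad : ⟨t,t⟩ — neither side's domain matches the other.
brell : t — neither side's domain matches the other.

florp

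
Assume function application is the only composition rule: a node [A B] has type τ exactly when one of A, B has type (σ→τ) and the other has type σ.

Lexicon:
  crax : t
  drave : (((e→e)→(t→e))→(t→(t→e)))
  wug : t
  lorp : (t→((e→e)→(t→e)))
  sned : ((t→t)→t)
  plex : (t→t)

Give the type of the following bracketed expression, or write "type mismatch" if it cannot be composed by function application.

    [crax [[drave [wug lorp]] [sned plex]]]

[wug lorp] — lorp of type (t→((e→e)→(t→e))) combines with wug of type t: type ((e→e)→(t→e)).
[drave [wug lorp]] — drave of type (((e→e)→(t→e))→(t→(t→e))) combines with [wug lorp] of type ((e→e)→(t→e)): type (t→(t→e)).
[sned plex] — sned of type ((t→t)→t) combines with plex of type (t→t): type t.
[[drave [wug lorp]] [sned plex]] — [drave [wug lorp]] of type (t→(t→e)) combines with [sned plex] of type t: type (t→e).
[crax [[drave [wug lorp]] [sned plex]]] — [[drave [wug lorp]] [sned plex]] of type (t→e) combines with crax of type t: type e.

e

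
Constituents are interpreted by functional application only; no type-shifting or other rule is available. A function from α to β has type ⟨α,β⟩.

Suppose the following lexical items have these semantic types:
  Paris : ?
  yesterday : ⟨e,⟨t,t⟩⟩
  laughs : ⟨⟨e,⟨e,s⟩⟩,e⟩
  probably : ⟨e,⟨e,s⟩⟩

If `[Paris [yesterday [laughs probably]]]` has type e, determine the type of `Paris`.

At [Paris [yesterday [laughs probably]]] (required: e): [yesterday [laughs probably]] is ⟨t,t⟩, which is not a function with range e; hence Paris is the functor — type ⟨⟨t,t⟩,e⟩.

⟨⟨t,t⟩,e⟩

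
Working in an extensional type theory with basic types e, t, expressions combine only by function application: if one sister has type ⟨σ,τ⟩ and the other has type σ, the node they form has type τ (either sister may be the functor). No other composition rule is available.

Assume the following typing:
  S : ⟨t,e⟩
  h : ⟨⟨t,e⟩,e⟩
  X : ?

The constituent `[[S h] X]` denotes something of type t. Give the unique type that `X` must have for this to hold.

⟨e,t⟩

[[S h] X] is required to be t. [S h] : e cannot yield t as functor, so X : ⟨e,t⟩.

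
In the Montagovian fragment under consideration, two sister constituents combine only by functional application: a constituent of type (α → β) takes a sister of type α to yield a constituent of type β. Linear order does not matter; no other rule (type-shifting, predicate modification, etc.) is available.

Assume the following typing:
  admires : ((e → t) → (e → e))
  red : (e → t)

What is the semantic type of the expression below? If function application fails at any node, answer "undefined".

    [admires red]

(e → e)

[admires red]: functor admires : ((e → t) → (e → e)), argument red : (e → t); result (e → e).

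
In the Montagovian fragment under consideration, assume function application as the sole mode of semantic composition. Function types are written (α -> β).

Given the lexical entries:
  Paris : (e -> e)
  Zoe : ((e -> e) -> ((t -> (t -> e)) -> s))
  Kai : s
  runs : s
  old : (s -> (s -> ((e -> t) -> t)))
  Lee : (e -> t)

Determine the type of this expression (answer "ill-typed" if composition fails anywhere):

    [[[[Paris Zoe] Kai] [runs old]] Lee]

ill-typed

At [Paris Zoe], Zoe : ((e -> e) -> ((t -> (t -> e)) -> s)) takes Paris : (e -> e), giving ((t -> (t -> e)) -> s).
[[Paris Zoe] Kai]: ((t -> (t -> e)) -> s) with s — neither is a function whose domain matches the other; composition fails here.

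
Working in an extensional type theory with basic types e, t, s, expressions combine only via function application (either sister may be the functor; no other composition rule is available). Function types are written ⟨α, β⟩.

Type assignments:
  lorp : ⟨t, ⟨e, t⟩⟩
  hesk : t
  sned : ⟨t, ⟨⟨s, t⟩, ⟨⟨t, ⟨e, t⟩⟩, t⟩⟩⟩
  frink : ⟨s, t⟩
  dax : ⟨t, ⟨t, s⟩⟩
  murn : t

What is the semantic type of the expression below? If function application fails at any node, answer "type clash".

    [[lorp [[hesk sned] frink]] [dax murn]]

[hesk sned]: ⟨t, ⟨⟨s, t⟩, ⟨⟨t, ⟨e, t⟩⟩, t⟩⟩⟩ applied to t yields ⟨⟨s, t⟩, ⟨⟨t, ⟨e, t⟩⟩, t⟩⟩.
[[hesk sned] frink]: ⟨⟨s, t⟩, ⟨⟨t, ⟨e, t⟩⟩, t⟩⟩ applied to ⟨s, t⟩ yields ⟨⟨t, ⟨e, t⟩⟩, t⟩.
[lorp [[hesk sned] frink]]: ⟨⟨t, ⟨e, t⟩⟩, t⟩ applied to ⟨t, ⟨e, t⟩⟩ yields t.
[dax murn]: ⟨t, ⟨t, s⟩⟩ applied to t yields ⟨t, s⟩.
[[lorp [[hesk sned] frink]] [dax murn]]: ⟨t, s⟩ applied to t yields s.

s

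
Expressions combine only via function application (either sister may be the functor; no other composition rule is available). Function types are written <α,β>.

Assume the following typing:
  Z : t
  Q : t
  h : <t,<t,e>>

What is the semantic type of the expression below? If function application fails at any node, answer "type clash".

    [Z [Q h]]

At [Q h], h : <t,<t,e>> takes Q : t, giving <t,e>.
At [Z [Q h]], [Q h] : <t,e> takes Z : t, giving e.

e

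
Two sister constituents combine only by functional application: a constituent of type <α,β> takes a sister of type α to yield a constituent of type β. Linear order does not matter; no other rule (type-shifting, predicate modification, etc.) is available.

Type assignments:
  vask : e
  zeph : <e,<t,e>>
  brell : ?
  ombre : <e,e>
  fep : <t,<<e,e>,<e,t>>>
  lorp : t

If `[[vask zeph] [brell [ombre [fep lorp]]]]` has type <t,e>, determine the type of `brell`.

<<e,t>,<<t,e>,<t,e>>>

[[vask zeph] [brell [ombre [fep lorp]]]] is required to be <t,e>. [vask zeph] : <t,e> cannot yield <t,e> as functor, so [brell [ombre [fep lorp]]] : <<t,e>,<t,e>>.
[brell [ombre [fep lorp]]] is required to be <<t,e>,<t,e>>. [ombre [fep lorp]] : <e,t> cannot yield <<t,e>,<t,e>> as functor, so brell : <<e,t>,<<t,e>,<t,e>>>.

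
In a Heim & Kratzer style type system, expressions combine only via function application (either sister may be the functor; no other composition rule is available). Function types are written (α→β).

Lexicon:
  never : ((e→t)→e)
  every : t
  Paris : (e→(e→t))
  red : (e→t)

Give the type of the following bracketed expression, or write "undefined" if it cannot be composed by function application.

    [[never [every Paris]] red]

undefined

[every Paris]: t and (e→(e→t)) cannot combine by function application — type clash.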